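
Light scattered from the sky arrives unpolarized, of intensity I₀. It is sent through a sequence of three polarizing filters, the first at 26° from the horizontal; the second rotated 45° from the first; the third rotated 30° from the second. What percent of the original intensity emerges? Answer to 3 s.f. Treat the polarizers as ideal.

≈ 18.8%

Unpolarized light through the first polarizer → I₁ = ½ I₀, now polarized at 26°.
I₂ = I₁ cos²(45°) = 0.5 · 0.5 I₀ = 0.25 I₀.
I₃ = I₂ cos²(30°) = 0.25 · 0.75 I₀ = 0.1875 I₀.
That is 18.75% of the incident intensity.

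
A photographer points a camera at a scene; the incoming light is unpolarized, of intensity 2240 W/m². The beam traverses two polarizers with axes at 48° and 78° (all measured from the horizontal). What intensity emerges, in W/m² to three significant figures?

Unpolarized light through the first polarizer → I₁ = 2240 W/m²/2 = 1120 W/m², polarized at 48°.
I₂ = I₁ · cos²(30°) = 1120 · 0.75 = 840 W/m².

I ≈ 840 W/m²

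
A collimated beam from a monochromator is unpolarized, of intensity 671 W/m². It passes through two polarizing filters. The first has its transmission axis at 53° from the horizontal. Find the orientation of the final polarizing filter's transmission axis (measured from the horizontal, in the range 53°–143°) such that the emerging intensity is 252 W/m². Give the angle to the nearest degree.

Unpolarized light through the first polarizer → I₁ = ½ I₀, now polarized at 53°.
Target fraction: 252 / 671 W/m² = 0.3756 of I₀.
Need I₂/I₀ = 0.3756, so cos²(θ − 53°) = 0.3756 / 0.5 = 0.7511.
θ − 53° = arccos(√0.7511) = 29.9°, giving θ ≈ 53 + 29.9 = 82.9°.

θ ≈ 83°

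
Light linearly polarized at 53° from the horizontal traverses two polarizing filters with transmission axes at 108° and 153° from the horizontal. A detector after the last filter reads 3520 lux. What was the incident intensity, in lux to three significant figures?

I₁ = I₀ cos²(108° − 53°) = I₀ cos²(55°) = 0.329 I₀.
I₂ = I₁ cos²(153° − 108°) = 0.329 I₀ · cos²(45°) = 0.1645 I₀.
So 3520 lux = 0.1645 I₀, giving I₀ = 3520/0.1645 = 2.14e+04 lux.

I₀ ≈ 2.14e4 lux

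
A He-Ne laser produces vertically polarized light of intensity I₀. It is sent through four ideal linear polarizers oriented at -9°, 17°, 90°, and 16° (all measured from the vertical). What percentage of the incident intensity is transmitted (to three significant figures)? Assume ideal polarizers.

≈ 0.512%

I₁ = I₀ cos²(-9° − 0°) = I₀ cos²(9°) = 0.9755 I₀.
I₂ = I₁ cos²(17° + 9°) = 0.9755 I₀ · cos²(26°) = 0.7881 I₀.
I₃ = I₂ cos²(90° − 17°) = 0.7881 I₀ · cos²(73°) = 0.06736 I₀.
I₄ = I₃ cos²(16° − 90°) = 0.06736 I₀ · cos²(74°) = 0.005118 I₀.
That is 0.5118% of the incident intensity.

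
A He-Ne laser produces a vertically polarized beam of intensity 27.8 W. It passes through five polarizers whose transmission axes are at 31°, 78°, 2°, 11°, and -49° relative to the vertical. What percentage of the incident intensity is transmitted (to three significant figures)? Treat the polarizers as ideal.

By Malus's law, I₁ = 27.8 W · cos²(31°) = 20.43 W.
I₂ = I₁ · cos²(47°) = 20.43 · 0.4651 = 9.5 W.
I₃ = I₂ · cos²(76°) = 9.5 · 0.05853 = 0.556 W.
I₄ = I₃ · cos²(9°) = 0.556 · 0.9755 = 0.5424 W.
I₅ = I₄ · cos²(60°) = 0.5424 · 0.25 = 0.1356 W.
That is 0.4878% of the incident intensity.

≈ 0.488%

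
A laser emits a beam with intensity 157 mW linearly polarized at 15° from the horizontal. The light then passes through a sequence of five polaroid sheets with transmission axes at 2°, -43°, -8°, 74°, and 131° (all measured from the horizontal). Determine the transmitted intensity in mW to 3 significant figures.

I ≈ 0.287 mW

I₁ = 157 mW · cos²(13°) = 149.1 mW.
I₂ = I₁ · cos²(45°) = 149.1 · 0.5 = 74.53 mW.
I₃ = I₂ · cos²(35°) = 74.53 · 0.671 = 50.01 mW.
I₄ = I₃ · cos²(82°) = 50.01 · 0.01937 = 0.9686 mW.
I₅ = I₄ · cos²(57°) = 0.9686 · 0.2966 = 0.2873 mW.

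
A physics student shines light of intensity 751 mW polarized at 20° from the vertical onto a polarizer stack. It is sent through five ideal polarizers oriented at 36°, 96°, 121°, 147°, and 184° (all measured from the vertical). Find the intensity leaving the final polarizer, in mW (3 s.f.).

I₁ = 751 mW · cos²(16°) = 693.9 mW.
I₂ = I₁ · cos²(60°) = 693.9 · 0.25 = 173.5 mW.
I₃ = I₂ · cos²(25°) = 173.5 · 0.8214 = 142.5 mW.
I₄ = I₃ · cos²(26°) = 142.5 · 0.8078 = 115.1 mW.
I₅ = I₄ · cos²(37°) = 115.1 · 0.6378 = 73.42 mW.

I ≈ 73.4 mW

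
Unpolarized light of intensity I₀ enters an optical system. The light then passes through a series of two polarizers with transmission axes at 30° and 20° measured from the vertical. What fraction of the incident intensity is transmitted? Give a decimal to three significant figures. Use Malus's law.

≈ 0.485 I₀

Unpolarized light through the first polarizer → I₁ = ½ I₀, now polarized at 30°.
I₂ = I₁ cos²(20° − 30°) = 0.5 I₀ · cos²(10°) = 0.4849 I₀.
Transmitted fraction = 0.4849.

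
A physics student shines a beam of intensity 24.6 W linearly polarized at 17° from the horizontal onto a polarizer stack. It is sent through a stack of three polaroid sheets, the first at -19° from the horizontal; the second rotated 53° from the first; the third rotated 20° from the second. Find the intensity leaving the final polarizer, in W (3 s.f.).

I ≈ 5.15 W

I₁ = 24.6 W · cos²(36°) = 16.1 W.
I₂ = I₁ · cos²(53°) = 16.1 · 0.3622 = 5.831 W.
I₃ = I₂ · cos²(20°) = 5.831 · 0.883 = 5.149 W.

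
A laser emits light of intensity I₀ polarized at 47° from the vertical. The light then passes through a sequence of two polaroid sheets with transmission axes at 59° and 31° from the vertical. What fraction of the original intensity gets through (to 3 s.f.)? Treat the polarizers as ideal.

I₁ = I₀ cos²(59° − 47°) = I₀ cos²(12°) = 0.9568 I₀.
I₂ = I₁ cos²(31° − 59°) = 0.9568 I₀ · cos²(28°) = 0.7459 I₀.
Transmitted fraction = 0.7459.

≈ 0.746 I₀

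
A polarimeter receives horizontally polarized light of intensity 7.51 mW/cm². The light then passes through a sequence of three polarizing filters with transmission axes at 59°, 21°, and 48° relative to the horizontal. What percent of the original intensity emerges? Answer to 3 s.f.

≈ 13.1%

I₁ = 7.51 mW/cm² · cos²(59°) = 1.992 mW/cm².
I₂ = I₁ · cos²(38°) = 1.992 · 0.621 = 1.237 mW/cm².
I₃ = I₂ · cos²(27°) = 1.237 · 0.7939 = 0.9821 mW/cm².
That is 13.08% of the incident intensity.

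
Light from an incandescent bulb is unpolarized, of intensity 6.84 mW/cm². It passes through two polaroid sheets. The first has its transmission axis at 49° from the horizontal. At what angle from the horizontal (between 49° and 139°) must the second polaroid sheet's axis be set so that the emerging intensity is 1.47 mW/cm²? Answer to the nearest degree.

Unpolarized light through the first polarizer → I₁ = ½ I₀, now polarized at 49°.
Target fraction: 1.47 / 6.84 mW/cm² = 0.2149 of I₀.
Need I₂/I₀ = 0.2149, so cos²(θ − 49°) = 0.2149 / 0.5 = 0.4298.
θ − 49° = arccos(√0.4298) = 49.0°, giving θ ≈ 49 + 49.0 = 98.0°.

θ ≈ 98°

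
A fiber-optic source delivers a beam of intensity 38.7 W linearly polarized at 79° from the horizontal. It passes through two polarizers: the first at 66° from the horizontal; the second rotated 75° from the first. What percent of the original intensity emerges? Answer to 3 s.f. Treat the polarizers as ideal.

I₁ = 38.7 W · cos²(13°) = 36.74 W.
I₂ = I₁ · cos²(75°) = 36.74 · 0.06699 = 2.461 W.
That is 6.36% of the incident intensity.

≈ 6.36%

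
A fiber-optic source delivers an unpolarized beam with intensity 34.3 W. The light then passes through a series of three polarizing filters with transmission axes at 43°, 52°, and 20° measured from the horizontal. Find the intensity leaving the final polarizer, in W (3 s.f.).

Unpolarized light through the first polarizer → I₁ = 34.3 W/2 = 17.15 W, polarized at 43°.
I₂ = I₁ · cos²(9°) = 17.15 · 0.9755 = 16.73 W.
I₃ = I₂ · cos²(32°) = 16.73 · 0.7192 = 12.03 W.

I ≈ 12.0 W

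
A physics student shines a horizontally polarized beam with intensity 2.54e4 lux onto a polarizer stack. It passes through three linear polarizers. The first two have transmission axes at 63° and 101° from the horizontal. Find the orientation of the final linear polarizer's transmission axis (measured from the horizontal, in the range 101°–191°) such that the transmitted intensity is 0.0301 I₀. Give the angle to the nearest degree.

By Malus's law, I₁ = I₀ cos²(63° − 0°) = I₀ cos²(63°) = 0.2061 I₀.
I₂ = I₁ cos²(101° − 63°) = 0.2061 I₀ · cos²(38°) = 0.128 I₀.
Need I₃/I₀ = 0.0301, so cos²(θ − 101°) = 0.0301 / 0.128 = 0.2352.
θ − 101° = arccos(√0.2352) = 61.0°, giving θ ≈ 101 + 61.0 = 162.0°.

θ ≈ 162°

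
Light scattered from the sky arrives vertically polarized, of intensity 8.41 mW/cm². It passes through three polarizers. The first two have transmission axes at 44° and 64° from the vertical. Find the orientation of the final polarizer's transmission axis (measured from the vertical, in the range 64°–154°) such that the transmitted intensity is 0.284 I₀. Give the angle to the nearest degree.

θ ≈ 102°

I₁ = I₀ cos²(44° − 0°) = I₀ cos²(44°) = 0.5174 I₀.
I₂ = I₁ cos²(64° − 44°) = 0.5174 I₀ · cos²(20°) = 0.4569 I₀.
Need I₃/I₀ = 0.284, so cos²(θ − 64°) = 0.284 / 0.4569 = 0.6216.
θ − 64° = arccos(√0.6216) = 38.0°, giving θ ≈ 64 + 38.0 = 102.0°.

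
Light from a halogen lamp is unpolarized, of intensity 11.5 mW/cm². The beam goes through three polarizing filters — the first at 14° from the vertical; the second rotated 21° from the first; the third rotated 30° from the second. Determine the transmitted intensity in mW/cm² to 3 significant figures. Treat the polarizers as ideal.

I ≈ 3.76 mW/cm²

Unpolarized light through the first polarizer → I₁ = 11.5 mW/cm²/2 = 5.75 mW/cm², polarized at 14°.
I₂ = I₁ · cos²(21°) = 5.75 · 0.8716 = 5.012 mW/cm².
I₃ = I₂ · cos²(30°) = 5.012 · 0.75 = 3.759 mW/cm².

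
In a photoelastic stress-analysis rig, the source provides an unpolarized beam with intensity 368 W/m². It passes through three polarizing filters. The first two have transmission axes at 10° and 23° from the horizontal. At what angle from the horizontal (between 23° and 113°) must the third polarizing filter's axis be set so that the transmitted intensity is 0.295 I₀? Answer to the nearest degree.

θ ≈ 61°

Unpolarized light through the first polarizer → I₁ = ½ I₀, now polarized at 10°.
I₂ = I₁ cos²(23° − 10°) = 0.5 I₀ · cos²(13°) = 0.4747 I₀.
Need I₃/I₀ = 0.295, so cos²(θ − 23°) = 0.295 / 0.4747 = 0.6214.
θ − 23° = arccos(√0.6214) = 38.0°, giving θ ≈ 23 + 38.0 = 61.0°.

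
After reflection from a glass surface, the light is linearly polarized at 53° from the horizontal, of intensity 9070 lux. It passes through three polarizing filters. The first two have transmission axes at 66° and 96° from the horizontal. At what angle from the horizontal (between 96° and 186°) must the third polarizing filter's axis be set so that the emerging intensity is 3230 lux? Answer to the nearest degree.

θ ≈ 141°

I₁ = I₀ cos²(66° − 53°) = I₀ cos²(13°) = 0.9494 I₀.
I₂ = I₁ cos²(96° − 66°) = 0.9494 I₀ · cos²(30°) = 0.712 I₀.
Target fraction: 3230 / 9070 lux = 0.3561 of I₀.
Need I₃/I₀ = 0.3561, so cos²(θ − 96°) = 0.3561 / 0.712 = 0.5001.
θ − 96° = arccos(√0.5001) = 45.0°, giving θ ≈ 96 + 45.0 = 141.0°.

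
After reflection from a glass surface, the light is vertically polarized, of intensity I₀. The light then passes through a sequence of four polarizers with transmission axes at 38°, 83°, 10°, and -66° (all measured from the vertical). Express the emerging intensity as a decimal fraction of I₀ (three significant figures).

≈ 0.00155 I₀

I₁ = I₀ cos²(38° − 0°) = I₀ cos²(38°) = 0.621 I₀.
I₂ = I₁ cos²(83° − 38°) = 0.621 I₀ · cos²(45°) = 0.3105 I₀.
I₃ = I₂ cos²(10° − 83°) = 0.3105 I₀ · cos²(73°) = 0.02654 I₀.
I₄ = I₃ cos²(-66° − 10°) = 0.02654 I₀ · cos²(76°) = 0.001553 I₀.
Transmitted fraction = 0.001553.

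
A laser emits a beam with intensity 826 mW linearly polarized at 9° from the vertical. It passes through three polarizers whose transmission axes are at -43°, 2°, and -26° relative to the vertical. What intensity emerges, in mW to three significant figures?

I₁ = 826 mW · cos²(52°) = 313.1 mW.
I₂ = I₁ · cos²(45°) = 313.1 · 0.5 = 156.5 mW.
I₃ = I₂ · cos²(28°) = 156.5 · 0.7796 = 122 mW.

I ≈ 122 mW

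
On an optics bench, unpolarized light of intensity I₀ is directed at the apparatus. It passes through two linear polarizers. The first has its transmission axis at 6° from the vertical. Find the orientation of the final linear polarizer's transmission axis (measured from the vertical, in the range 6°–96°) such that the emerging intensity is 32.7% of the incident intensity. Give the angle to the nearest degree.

θ ≈ 42°

Unpolarized light through the first polarizer → I₁ = ½ I₀, now polarized at 6°.
Need I₂/I₀ = 0.327, so cos²(θ − 6°) = 0.327 / 0.5 = 0.654.
θ − 6° = arccos(√0.654) = 36.0°, giving θ ≈ 6 + 36.0 = 42.0°.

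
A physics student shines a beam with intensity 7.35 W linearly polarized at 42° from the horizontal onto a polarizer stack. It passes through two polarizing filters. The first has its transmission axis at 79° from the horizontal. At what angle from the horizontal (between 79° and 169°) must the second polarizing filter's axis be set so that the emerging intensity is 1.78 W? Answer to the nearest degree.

I₁ = I₀ cos²(79° − 42°) = I₀ cos²(37°) = 0.6378 I₀.
Target fraction: 1.78 / 7.35 W = 0.2422 of I₀.
Need I₂/I₀ = 0.2422, so cos²(θ − 79°) = 0.2422 / 0.6378 = 0.3797.
θ − 79° = arccos(√0.3797) = 52.0°, giving θ ≈ 79 + 52.0 = 131.0°.

θ ≈ 131°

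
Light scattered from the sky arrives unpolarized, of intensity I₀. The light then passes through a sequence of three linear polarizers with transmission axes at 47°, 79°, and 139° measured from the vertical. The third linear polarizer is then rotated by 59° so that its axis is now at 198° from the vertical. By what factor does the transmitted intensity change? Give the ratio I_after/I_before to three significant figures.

I_new/I_old ≈ 0.940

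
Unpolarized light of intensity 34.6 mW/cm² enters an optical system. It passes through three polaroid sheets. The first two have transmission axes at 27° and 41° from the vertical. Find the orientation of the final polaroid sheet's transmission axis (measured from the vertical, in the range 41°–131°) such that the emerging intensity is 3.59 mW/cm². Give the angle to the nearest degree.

Unpolarized light through the first polarizer → I₁ = ½ I₀, now polarized at 27°.
I₂ = I₁ cos²(41° − 27°) = 0.5 I₀ · cos²(14°) = 0.4707 I₀.
Target fraction: 3.59 / 34.6 mW/cm² = 0.1038 of I₀.
Need I₃/I₀ = 0.1038, so cos²(θ − 41°) = 0.1038 / 0.4707 = 0.2204.
θ − 41° = arccos(√0.2204) = 62.0°, giving θ ≈ 41 + 62.0 = 103.0°.

θ ≈ 103°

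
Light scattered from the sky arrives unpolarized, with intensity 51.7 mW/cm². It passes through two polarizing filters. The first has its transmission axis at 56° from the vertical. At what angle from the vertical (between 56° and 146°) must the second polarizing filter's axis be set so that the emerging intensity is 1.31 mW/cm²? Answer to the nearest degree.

θ ≈ 133°

Unpolarized light through the first polarizer → I₁ = ½ I₀, now polarized at 56°.
Target fraction: 1.31 / 51.7 mW/cm² = 0.02534 of I₀.
Need I₂/I₀ = 0.02534, so cos²(θ − 56°) = 0.02534 / 0.5 = 0.05068.
θ − 56° = arccos(√0.05068) = 77.0°, giving θ ≈ 56 + 77.0 = 133.0°.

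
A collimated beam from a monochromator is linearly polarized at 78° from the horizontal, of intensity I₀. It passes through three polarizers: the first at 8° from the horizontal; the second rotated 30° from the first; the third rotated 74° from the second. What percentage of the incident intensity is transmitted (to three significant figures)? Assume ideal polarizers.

≈ 0.667%

I₁ = I₀ cos²(8° − 78°) = I₀ cos²(70°) = 0.117 I₀.
I₂ = I₁ cos²(30°) = 0.117 · 0.75 I₀ = 0.08773 I₀.
I₃ = I₂ cos²(74°) = 0.08773 · 0.07598 I₀ = 0.006666 I₀.
That is 0.6666% of the incident intensity.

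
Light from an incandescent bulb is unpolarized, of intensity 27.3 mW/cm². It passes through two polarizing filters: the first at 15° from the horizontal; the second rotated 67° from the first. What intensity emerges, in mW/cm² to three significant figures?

Unpolarized light through the first polarizer → I₁ = 27.3 mW/cm²/2 = 13.65 mW/cm², polarized at 15°.
I₂ = I₁ · cos²(67°) = 13.65 · 0.1527 = 2.084 mW/cm².

I ≈ 2.08 mW/cm²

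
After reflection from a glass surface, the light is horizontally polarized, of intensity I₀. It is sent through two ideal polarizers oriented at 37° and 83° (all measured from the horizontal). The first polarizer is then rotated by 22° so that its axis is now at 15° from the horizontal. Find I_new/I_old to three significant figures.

I_new/I_old ≈ 0.425

Before rotation:
I₁ = I₀ cos²(37° − 0°) = I₀ cos²(37°) = 0.6378 I₀.
I₂ = I₁ cos²(83° − 37°) = 0.6378 I₀ · cos²(46°) = 0.3078 I₀.
After rotation:
I₁ = I₀ cos²(15° − 0°) = I₀ cos²(15°) = 0.933 I₀.
I₂ = I₁ cos²(83° − 15°) = 0.933 I₀ · cos²(68°) = 0.1309 I₀.
Ratio = 0.1309 / 0.3078 = 0.4254.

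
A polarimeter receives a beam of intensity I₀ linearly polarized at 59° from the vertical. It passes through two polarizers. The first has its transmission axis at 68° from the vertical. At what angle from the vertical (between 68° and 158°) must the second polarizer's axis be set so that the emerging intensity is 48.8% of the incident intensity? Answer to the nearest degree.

I₁ = I₀ cos²(68° − 59°) = I₀ cos²(9°) = 0.9755 I₀.
Need I₂/I₀ = 0.488, so cos²(θ − 68°) = 0.488 / 0.9755 = 0.5002.
θ − 68° = arccos(√0.5002) = 45.0°, giving θ ≈ 68 + 45.0 = 113.0°.

θ ≈ 113°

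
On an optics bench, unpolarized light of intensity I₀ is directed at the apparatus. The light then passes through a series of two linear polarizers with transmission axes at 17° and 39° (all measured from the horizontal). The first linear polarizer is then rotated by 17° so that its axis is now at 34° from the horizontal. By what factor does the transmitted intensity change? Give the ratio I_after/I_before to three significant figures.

I_new/I_old ≈ 1.15

Before rotation:
Unpolarized light through the first polarizer → I₁ = ½ I₀, now polarized at 17°.
I₂ = I₁ cos²(39° − 17°) = 0.5 I₀ · cos²(22°) = 0.4298 I₀.
After rotation:
Unpolarized light through the first polarizer → I₁ = ½ I₀, now polarized at 34°.
I₂ = I₁ cos²(39° − 34°) = 0.5 I₀ · cos²(5°) = 0.4962 I₀.
Ratio = 0.4962 / 0.4298 = 1.154.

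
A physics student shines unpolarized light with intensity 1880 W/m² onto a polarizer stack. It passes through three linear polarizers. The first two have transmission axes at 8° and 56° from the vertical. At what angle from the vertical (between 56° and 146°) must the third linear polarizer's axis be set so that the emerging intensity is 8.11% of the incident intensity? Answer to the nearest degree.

Unpolarized light through the first polarizer → I₁ = ½ I₀, now polarized at 8°.
I₂ = I₁ cos²(56° − 8°) = 0.5 I₀ · cos²(48°) = 0.2239 I₀.
Need I₃/I₀ = 0.0811, so cos²(θ − 56°) = 0.0811 / 0.2239 = 0.3623.
θ − 56° = arccos(√0.3623) = 53.0°, giving θ ≈ 56 + 53.0 = 109.0°.

θ ≈ 109°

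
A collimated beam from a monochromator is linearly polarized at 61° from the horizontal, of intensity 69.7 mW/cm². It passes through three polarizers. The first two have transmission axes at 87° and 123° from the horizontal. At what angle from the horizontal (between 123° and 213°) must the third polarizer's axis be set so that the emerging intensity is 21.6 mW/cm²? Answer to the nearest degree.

θ ≈ 163°

By Malus's law, I₁ = I₀ cos²(87° − 61°) = I₀ cos²(26°) = 0.8078 I₀.
I₂ = I₁ cos²(123° − 87°) = 0.8078 I₀ · cos²(36°) = 0.5287 I₀.
Target fraction: 21.6 / 69.7 mW/cm² = 0.3099 of I₀.
Need I₃/I₀ = 0.3099, so cos²(θ − 123°) = 0.3099 / 0.5287 = 0.5861.
θ − 123° = arccos(√0.5861) = 40.0°, giving θ ≈ 123 + 40.0 = 163.0°.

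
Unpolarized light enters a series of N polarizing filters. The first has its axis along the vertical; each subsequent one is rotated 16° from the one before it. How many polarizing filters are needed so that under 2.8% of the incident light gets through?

First polarizer halves the unpolarized light: factor 1/2.
Each further stage multiplies by cos²(16°) = 0.924.
After N polarizers: T = 0.5·0.924^(N−1). Require T < 0.028 ⇒ N−1 > ln(0.028/0.5)/ln(0.924) = 36.48, so N−1 ≥ 37 and N = 38.
Check: N=38 gives T = 0.02687 < 0.028; N=37 gives T = 0.02908.

N = 38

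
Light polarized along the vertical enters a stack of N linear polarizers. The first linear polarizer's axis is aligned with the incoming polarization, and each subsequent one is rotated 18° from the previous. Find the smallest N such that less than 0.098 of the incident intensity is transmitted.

N = 25

First polarizer is aligned with the polarization: full transmission.
Each further stage multiplies by cos²(18°) = 0.9045.
After N polarizers: T = 0.9045^(N−1). Require T < 0.098 ⇒ N−1 > ln(0.098)/ln(0.9045) = 23.14, so N−1 ≥ 24 and N = 25.
Check: N=25 gives T = 0.08993 < 0.098; N=24 gives T = 0.09942.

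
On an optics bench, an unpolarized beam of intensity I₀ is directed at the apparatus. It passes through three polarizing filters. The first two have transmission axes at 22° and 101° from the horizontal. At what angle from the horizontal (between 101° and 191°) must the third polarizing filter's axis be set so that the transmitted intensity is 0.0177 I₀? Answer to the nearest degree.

θ ≈ 111°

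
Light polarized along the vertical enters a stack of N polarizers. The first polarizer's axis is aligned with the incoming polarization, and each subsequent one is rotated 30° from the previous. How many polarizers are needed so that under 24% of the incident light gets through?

First polarizer is aligned with the polarization: full transmission.
Each further stage multiplies by cos²(30°) = 0.75.
After N polarizers: T = 0.75^(N−1). Require T < 0.24 ⇒ N−1 > ln(0.24)/ln(0.75) = 4.96, so N−1 ≥ 5 and N = 6.
Check: N=6 gives T = 0.2373 < 0.24; N=5 gives T = 0.3164.

N = 6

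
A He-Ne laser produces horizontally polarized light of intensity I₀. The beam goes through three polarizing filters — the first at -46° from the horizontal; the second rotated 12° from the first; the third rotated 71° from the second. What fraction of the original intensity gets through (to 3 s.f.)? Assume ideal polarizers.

≈ 0.0489 I₀

By Malus's law, I₁ = I₀ cos²(-46° − 0°) = I₀ cos²(46°) = 0.4826 I₀.
I₂ = I₁ cos²(12°) = 0.4826 · 0.9568 I₀ = 0.4617 I₀.
I₃ = I₂ cos²(71°) = 0.4617 · 0.106 I₀ = 0.04894 I₀.
Transmitted fraction = 0.04894.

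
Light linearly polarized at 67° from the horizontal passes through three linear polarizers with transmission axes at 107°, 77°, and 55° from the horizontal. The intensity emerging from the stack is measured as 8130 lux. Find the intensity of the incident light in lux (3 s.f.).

I₀ ≈ 2.15e4 lux

I₁ = I₀ cos²(107° − 67°) = I₀ cos²(40°) = 0.5868 I₀.
I₂ = I₁ cos²(77° − 107°) = 0.5868 I₀ · cos²(30°) = 0.4401 I₀.
I₃ = I₂ cos²(55° − 77°) = 0.4401 I₀ · cos²(22°) = 0.3784 I₀.
So 8130 lux = 0.3784 I₀, giving I₀ = 8130/0.3784 = 2.149e+04 lux.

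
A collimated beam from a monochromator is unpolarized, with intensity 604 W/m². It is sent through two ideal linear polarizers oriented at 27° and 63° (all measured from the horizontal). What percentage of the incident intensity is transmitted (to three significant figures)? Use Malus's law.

≈ 32.7%

Unpolarized light through the first polarizer → I₁ = 604 W/m²/2 = 302 W/m², polarized at 27°.
I₂ = I₁ · cos²(36°) = 302 · 0.6545 = 197.7 W/m².
That is 32.73% of the incident intensity.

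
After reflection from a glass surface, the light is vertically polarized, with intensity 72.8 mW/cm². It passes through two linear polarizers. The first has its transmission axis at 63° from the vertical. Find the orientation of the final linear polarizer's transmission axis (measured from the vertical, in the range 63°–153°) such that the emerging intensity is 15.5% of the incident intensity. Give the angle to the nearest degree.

θ ≈ 93°

I₁ = I₀ cos²(63° − 0°) = I₀ cos²(63°) = 0.2061 I₀.
Need I₂/I₀ = 0.155, so cos²(θ − 63°) = 0.155 / 0.2061 = 0.752.
θ − 63° = arccos(√0.752) = 29.9°, giving θ ≈ 63 + 29.9 = 92.9°.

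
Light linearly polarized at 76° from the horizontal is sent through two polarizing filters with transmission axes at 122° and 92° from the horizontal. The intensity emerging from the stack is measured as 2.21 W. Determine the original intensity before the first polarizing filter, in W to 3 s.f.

I₀ ≈ 6.11 W

I₁ = I₀ cos²(122° − 76°) = I₀ cos²(46°) = 0.4826 I₀.
I₂ = I₁ cos²(92° − 122°) = 0.4826 I₀ · cos²(30°) = 0.3619 I₀.
So 2.21 W = 0.3619 I₀, giving I₀ = 2.21/0.3619 = 6.106 W.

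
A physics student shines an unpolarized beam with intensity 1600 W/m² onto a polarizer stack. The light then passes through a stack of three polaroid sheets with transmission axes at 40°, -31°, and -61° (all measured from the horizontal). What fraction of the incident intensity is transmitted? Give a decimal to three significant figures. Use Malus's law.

Unpolarized light through the first polarizer → I₁ = 1600 W/m²/2 = 800 W/m², polarized at 40°.
I₂ = I₁ · cos²(71°) = 800 · 0.106 = 84.8 W/m².
I₃ = I₂ · cos²(30°) = 84.8 · 0.75 = 63.6 W/m².
Transmitted fraction = 0.03975.

I/I₀ ≈ 0.0397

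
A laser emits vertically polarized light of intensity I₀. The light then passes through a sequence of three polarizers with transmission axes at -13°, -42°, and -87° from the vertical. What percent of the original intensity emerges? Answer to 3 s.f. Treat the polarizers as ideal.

≈ 36.3%

By Malus's law, I₁ = I₀ cos²(-13° − 0°) = I₀ cos²(13°) = 0.9494 I₀.
I₂ = I₁ cos²(-42° + 13°) = 0.9494 I₀ · cos²(29°) = 0.7263 I₀.
I₃ = I₂ cos²(-87° + 42°) = 0.7263 I₀ · cos²(45°) = 0.3631 I₀.
That is 36.31% of the incident intensity.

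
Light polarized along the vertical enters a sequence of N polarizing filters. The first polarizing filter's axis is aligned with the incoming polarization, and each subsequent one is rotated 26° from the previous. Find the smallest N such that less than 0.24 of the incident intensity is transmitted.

N = 8

First polarizer is aligned with the polarization: full transmission.
Each further stage multiplies by cos²(26°) = 0.8078.
After N polarizers: T = 0.8078^(N−1). Require T < 0.24 ⇒ N−1 > ln(0.24)/ln(0.8078) = 6.69, so N−1 ≥ 7 and N = 8.
Check: N=8 gives T = 0.2245 < 0.24; N=7 gives T = 0.2779.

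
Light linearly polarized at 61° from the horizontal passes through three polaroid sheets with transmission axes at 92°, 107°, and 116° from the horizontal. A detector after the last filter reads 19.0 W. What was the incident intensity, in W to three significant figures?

I₁ = I₀ cos²(92° − 61°) = I₀ cos²(31°) = 0.7347 I₀.
I₂ = I₁ cos²(107° − 92°) = 0.7347 I₀ · cos²(15°) = 0.6855 I₀.
I₃ = I₂ cos²(116° − 107°) = 0.6855 I₀ · cos²(9°) = 0.6687 I₀.
So 19.0 W = 0.6687 I₀, giving I₀ = 19.0/0.6687 = 28.41 W.

I₀ ≈ 28.4 W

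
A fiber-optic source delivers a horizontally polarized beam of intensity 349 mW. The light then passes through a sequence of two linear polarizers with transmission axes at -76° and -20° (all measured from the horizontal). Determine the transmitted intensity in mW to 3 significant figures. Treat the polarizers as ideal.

I₁ = 349 mW · cos²(76°) = 20.43 mW.
I₂ = I₁ · cos²(56°) = 20.43 · 0.3127 = 6.387 mW.

I ≈ 6.39 mW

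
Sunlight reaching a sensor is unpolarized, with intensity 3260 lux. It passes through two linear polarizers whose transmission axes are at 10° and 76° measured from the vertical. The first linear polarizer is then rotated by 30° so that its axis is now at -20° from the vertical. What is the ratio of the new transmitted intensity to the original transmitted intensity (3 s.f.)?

I_new/I_old ≈ 0.0660

Before rotation:
Unpolarized light through the first polarizer → I₁ = ½ I₀, now polarized at 10°.
I₂ = I₁ cos²(76° − 10°) = 0.5 I₀ · cos²(66°) = 0.08272 I₀.
After rotation:
Unpolarized light through the first polarizer → I₁ = ½ I₀, now polarized at -20°.
Angle between axes 1 and 2: 84°. I₂ = 0.5 I₀ · cos²(84°) = 0.005463 I₀.
Ratio = 0.005463 / 0.08272 = 0.06605.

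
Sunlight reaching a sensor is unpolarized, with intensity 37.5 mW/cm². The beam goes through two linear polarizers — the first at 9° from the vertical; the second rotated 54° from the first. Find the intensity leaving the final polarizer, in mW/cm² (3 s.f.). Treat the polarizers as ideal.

I ≈ 6.48 mW/cm²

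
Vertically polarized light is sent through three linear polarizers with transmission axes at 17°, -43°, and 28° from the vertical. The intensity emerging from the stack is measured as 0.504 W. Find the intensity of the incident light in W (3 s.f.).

I₀ ≈ 20.8 W

I₁ = I₀ cos²(17° − 0°) = I₀ cos²(17°) = 0.9145 I₀.
I₂ = I₁ cos²(-43° − 17°) = 0.9145 I₀ · cos²(60°) = 0.2286 I₀.
I₃ = I₂ cos²(28° + 43°) = 0.2286 I₀ · cos²(71°) = 0.02423 I₀.
So 0.504 W = 0.02423 I₀, giving I₀ = 0.504/0.02423 = 20.8 W.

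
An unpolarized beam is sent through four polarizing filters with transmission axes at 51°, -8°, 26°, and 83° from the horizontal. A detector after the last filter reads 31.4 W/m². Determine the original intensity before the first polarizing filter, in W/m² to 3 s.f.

Unpolarized light through the first polarizer → I₁ = ½ I₀, now polarized at 51°.
I₂ = I₁ cos²(-8° − 51°) = 0.5 I₀ · cos²(59°) = 0.1326 I₀.
I₃ = I₂ cos²(26° + 8°) = 0.1326 I₀ · cos²(34°) = 0.09116 I₀.
I₄ = I₃ cos²(83° − 26°) = 0.09116 I₀ · cos²(57°) = 0.02704 I₀.
So 31.4 W/m² = 0.02704 I₀, giving I₀ = 31.4/0.02704 = 1161 W/m².

I₀ ≈ 1160 W/m²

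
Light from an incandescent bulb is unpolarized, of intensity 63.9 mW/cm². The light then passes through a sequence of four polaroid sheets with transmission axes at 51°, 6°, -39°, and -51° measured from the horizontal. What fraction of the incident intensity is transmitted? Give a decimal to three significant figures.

Unpolarized light through the first polarizer → I₁ = 63.9 mW/cm²/2 = 31.95 mW/cm², polarized at 51°.
I₂ = I₁ · cos²(45°) = 31.95 · 0.5 = 15.98 mW/cm².
I₃ = I₂ · cos²(45°) = 15.98 · 0.5 = 7.988 mW/cm².
I₄ = I₃ · cos²(12°) = 7.988 · 0.9568 = 7.642 mW/cm².
Transmitted fraction = 0.1196.

I/I₀ ≈ 0.120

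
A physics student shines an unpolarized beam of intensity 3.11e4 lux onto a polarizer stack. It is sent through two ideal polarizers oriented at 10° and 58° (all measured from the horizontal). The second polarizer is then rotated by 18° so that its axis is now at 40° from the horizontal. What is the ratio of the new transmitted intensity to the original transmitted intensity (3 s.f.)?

I_new/I_old ≈ 1.68

Before rotation:
Unpolarized light through the first polarizer → I₁ = ½ I₀, now polarized at 10°.
I₂ = I₁ cos²(58° − 10°) = 0.5 I₀ · cos²(48°) = 0.2239 I₀.
After rotation:
Unpolarized light through the first polarizer → I₁ = ½ I₀, now polarized at 10°.
I₂ = I₁ cos²(40° − 10°) = 0.5 I₀ · cos²(30°) = 0.375 I₀.
Ratio = 0.375 / 0.2239 = 1.675.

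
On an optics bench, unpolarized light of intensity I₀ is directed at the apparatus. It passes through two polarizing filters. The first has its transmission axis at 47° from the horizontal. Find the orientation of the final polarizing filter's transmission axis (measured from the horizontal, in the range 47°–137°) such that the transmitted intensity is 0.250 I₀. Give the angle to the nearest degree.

θ ≈ 92°

Unpolarized light through the first polarizer → I₁ = ½ I₀, now polarized at 47°.
Need I₂/I₀ = 0.25, so cos²(θ − 47°) = 0.25 / 0.5 = 0.5.
θ − 47° = arccos(√0.5) = 45.0°, giving θ ≈ 47 + 45.0 = 92.0°.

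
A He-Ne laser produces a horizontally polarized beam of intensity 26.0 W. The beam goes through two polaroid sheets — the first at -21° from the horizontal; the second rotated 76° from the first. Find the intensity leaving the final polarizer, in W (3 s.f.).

I ≈ 1.33 W

I₁ = 26.0 W · cos²(21°) = 22.66 W.
I₂ = I₁ · cos²(76°) = 22.66 · 0.05853 = 1.326 W.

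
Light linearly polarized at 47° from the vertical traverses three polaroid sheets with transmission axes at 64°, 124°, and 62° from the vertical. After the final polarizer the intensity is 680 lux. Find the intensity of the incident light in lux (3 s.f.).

I₁ = I₀ cos²(64° − 47°) = I₀ cos²(17°) = 0.9145 I₀.
I₂ = I₁ cos²(124° − 64°) = 0.9145 I₀ · cos²(60°) = 0.2286 I₀.
I₃ = I₂ cos²(62° − 124°) = 0.2286 I₀ · cos²(62°) = 0.05039 I₀.
So 680 lux = 0.05039 I₀, giving I₀ = 680/0.05039 = 1.349e+04 lux.

I₀ ≈ 1.35e4 lux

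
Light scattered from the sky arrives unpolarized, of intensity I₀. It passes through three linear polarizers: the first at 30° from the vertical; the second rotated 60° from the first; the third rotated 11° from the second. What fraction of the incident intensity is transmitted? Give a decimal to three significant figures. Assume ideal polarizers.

Unpolarized light through the first polarizer → I₁ = ½ I₀, now polarized at 30°.
I₂ = I₁ cos²(60°) = 0.5 · 0.25 I₀ = 0.125 I₀.
I₃ = I₂ cos²(11°) = 0.125 · 0.9636 I₀ = 0.1204 I₀.
Transmitted fraction = 0.1204.

≈ 0.120 I₀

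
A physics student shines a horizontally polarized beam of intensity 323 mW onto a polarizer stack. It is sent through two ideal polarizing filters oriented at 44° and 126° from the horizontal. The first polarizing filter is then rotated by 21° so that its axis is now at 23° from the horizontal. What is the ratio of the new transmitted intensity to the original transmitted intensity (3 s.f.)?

Before rotation:
By Malus's law, I₁ = I₀ cos²(44° − 0°) = I₀ cos²(44°) = 0.5174 I₀.
I₂ = I₁ cos²(126° − 44°) = 0.5174 I₀ · cos²(82°) = 0.01002 I₀.
After rotation:
I₁ = I₀ cos²(23° − 0°) = I₀ cos²(23°) = 0.8473 I₀.
Angle between axes 1 and 2: 77°. I₂ = 0.8473 I₀ · cos²(77°) = 0.04288 I₀.
Ratio = 0.04288 / 0.01002 = 4.278.

I_new/I_old ≈ 4.28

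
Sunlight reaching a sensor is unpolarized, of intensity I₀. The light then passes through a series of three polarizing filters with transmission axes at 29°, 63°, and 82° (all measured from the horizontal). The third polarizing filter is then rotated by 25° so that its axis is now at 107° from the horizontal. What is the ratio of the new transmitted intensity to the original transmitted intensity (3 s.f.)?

Before rotation:
Unpolarized light through the first polarizer → I₁ = ½ I₀, now polarized at 29°.
I₂ = I₁ cos²(63° − 29°) = 0.5 I₀ · cos²(34°) = 0.3437 I₀.
I₃ = I₂ cos²(82° − 63°) = 0.3437 I₀ · cos²(19°) = 0.3072 I₀.
After rotation:
Unpolarized light through the first polarizer → I₁ = ½ I₀, now polarized at 29°.
I₂ = I₁ cos²(63° − 29°) = 0.5 I₀ · cos²(34°) = 0.3437 I₀.
I₃ = I₂ cos²(107° − 63°) = 0.3437 I₀ · cos²(44°) = 0.1778 I₀.
Ratio = 0.1778 / 0.3072 = 0.5788.

I_new/I_old ≈ 0.579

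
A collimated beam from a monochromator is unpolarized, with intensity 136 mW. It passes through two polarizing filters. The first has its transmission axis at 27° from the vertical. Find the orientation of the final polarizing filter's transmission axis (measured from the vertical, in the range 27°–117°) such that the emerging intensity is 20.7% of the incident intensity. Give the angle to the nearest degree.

θ ≈ 77°

Unpolarized light through the first polarizer → I₁ = ½ I₀, now polarized at 27°.
Need I₂/I₀ = 0.207, so cos²(θ − 27°) = 0.207 / 0.5 = 0.414.
θ − 27° = arccos(√0.414) = 50.0°, giving θ ≈ 27 + 50.0 = 77.0°.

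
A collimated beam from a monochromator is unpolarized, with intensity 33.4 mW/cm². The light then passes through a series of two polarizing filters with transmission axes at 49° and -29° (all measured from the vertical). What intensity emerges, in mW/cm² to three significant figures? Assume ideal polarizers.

I ≈ 0.722 mW/cm²

Unpolarized light through the first polarizer → I₁ = 33.4 mW/cm²/2 = 16.7 mW/cm², polarized at 49°.
I₂ = I₁ · cos²(78°) = 16.7 · 0.04323 = 0.7219 mW/cm².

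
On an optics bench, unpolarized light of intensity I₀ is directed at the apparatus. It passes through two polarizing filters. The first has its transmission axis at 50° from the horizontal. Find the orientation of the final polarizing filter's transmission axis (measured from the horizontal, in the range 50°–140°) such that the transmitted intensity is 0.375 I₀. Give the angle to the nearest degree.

θ ≈ 80°

Unpolarized light through the first polarizer → I₁ = ½ I₀, now polarized at 50°.
Need I₂/I₀ = 0.375, so cos²(θ − 50°) = 0.375 / 0.5 = 0.75.
θ − 50° = arccos(√0.75) = 30.0°, giving θ ≈ 50 + 30.0 = 80.0°.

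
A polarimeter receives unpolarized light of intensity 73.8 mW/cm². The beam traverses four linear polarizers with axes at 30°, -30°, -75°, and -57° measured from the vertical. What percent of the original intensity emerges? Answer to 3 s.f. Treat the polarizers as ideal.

≈ 5.65%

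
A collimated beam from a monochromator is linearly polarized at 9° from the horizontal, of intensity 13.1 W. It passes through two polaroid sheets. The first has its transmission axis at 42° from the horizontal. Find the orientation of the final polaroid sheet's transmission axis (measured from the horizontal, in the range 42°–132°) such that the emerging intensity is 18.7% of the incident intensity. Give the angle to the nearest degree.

θ ≈ 101°

By Malus's law, I₁ = I₀ cos²(42° − 9°) = I₀ cos²(33°) = 0.7034 I₀.
Need I₂/I₀ = 0.187, so cos²(θ − 42°) = 0.187 / 0.7034 = 0.2659.
θ − 42° = arccos(√0.2659) = 59.0°, giving θ ≈ 42 + 59.0 = 101.0°.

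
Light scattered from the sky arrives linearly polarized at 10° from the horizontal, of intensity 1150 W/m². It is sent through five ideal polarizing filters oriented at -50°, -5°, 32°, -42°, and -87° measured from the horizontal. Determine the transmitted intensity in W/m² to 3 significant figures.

I ≈ 3.48 W/m²

By Malus's law, I₁ = 1150 W/m² · cos²(60°) = 287.5 W/m².
I₂ = I₁ · cos²(45°) = 287.5 · 0.5 = 143.8 W/m².
I₃ = I₂ · cos²(37°) = 143.8 · 0.6378 = 91.69 W/m².
I₄ = I₃ · cos²(74°) = 91.69 · 0.07598 = 6.966 W/m².
I₅ = I₄ · cos²(45°) = 6.966 · 0.5 = 3.483 W/m².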